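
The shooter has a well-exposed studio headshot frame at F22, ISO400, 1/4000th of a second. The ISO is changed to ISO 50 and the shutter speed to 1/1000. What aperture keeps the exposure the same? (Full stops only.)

ISO: 400 → 200 → 100 → 50 — 3 stops lower (darker).
Shutter speed: 1/4000 → 1/2000 → 1/1000 — 2 stops slower (brighter).
Net change so far: 1 stop darker. Offset with the aperture: f/22 → f/16.

f/16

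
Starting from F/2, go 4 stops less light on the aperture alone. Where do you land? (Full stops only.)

Aperture: f/2 → f/2.8 → f/4 → f/5.6 → f/8 — 4 stops narrower (darker).

f/8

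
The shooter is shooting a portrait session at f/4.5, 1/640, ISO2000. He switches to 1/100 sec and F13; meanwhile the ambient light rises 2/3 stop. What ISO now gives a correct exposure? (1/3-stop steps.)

ISO 1600

Scene light: 2/3 stop brighter.
Shutter speed: 1/640 → 1/500 → 1/400 → 1/320 → 1/250 → 1/200 → 1/160 → 1/125 → 1/100 — 2 2/3 stops slower (brighter).
Aperture: f/4.5 → f/5 → f/5.6 → f/6.3 → f/7.1 → f/8 → f/9 → f/10 → f/11 → f/13 — 3 stops narrower (darker).
Net so far: 1/3 stop brighter. ISO: 2000 → 1600.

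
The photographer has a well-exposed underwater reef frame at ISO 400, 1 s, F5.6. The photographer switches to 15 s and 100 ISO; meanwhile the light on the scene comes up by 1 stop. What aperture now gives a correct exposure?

f/16

Scene light: 1 stop brighter.
Shutter speed: 1 → 2 → 4 → 8 → 15 — 4 stops slower (brighter).
ISO: 400 → 200 → 100 — 2 stops dropped (darker).
Net so far: 3 stops brighter. Aperture: f/5.6 → f/8 → f/11 → f/16.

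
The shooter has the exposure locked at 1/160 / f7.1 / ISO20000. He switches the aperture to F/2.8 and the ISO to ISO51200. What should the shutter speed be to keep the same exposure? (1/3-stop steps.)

Aperture: f/7.1 → f/6.3 → f/5.6 → f/5 → f/4.5 → f/4 → f/3.5 → f/3.2 → f/2.8 — 2 2/3 stops larger aperture (brighter).
ISO: 20000 → 25600 → 32000 → 40000 → 51200 — 1 1/3 stops higher (brighter).
Net change so far: 4 stops brighter. Offset with the shutter speed: 1/160 → 1/200 → 1/250 → 1/320 → 1/400 → 1/500 → 1/640 → 1/800 → 1/1000 → 1/1250 → 1/1600 → 1/2000 → 1/2500.

1/2500s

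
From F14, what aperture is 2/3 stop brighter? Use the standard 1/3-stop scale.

Aperture: f/14 → f/13 → f/11 — 2/3 stop larger aperture (brighter).

f/11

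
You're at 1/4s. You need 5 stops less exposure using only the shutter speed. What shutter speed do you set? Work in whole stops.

1/125s

Shutter speed: 1/4 → 1/8 → 1/15 → 1/30 → 1/60 → 1/125 — 5 stops faster (darker).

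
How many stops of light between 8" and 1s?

3 stops

8 → 4 → 2 → 1 — count the steps: 3 stops.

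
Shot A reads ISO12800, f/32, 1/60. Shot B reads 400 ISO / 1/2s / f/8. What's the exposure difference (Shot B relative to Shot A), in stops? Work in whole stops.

4 stops brighter

Aperture: f/32 → f/22 → f/16 → f/11 → f/8 — 4 stops larger aperture (brighter).
Shutter speed: 1/60 → 1/30 → 1/15 → 1/8 → 1/4 → 1/2 — 5 stops slower (brighter).
ISO: 12800 → 6400 → 3200 → 1600 → 800 → 400 — 5 stops dropped (darker).
Net: +4 +5 −5 = +4 stops.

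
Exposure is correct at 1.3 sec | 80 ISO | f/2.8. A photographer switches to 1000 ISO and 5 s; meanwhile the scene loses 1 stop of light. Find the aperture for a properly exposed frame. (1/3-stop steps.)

Scene light: 1 stop darker.
ISO: 80 → 100 → 125 → 160 → 200 → 250 → 320 → 400 → 500 → 640 → 800 → 1000 — 3 2/3 stops raised (brighter).
Shutter speed: 1.3 → 1.6 → 2 → 2.5 → 3.2 → 4 → 5 — 2 stops longer (brighter).
Net so far: 4 2/3 stops brighter. Aperture: f/2.8 → f/3.2 → f/3.5 → f/4 → f/4.5 → f/5 → f/5.6 → f/6.3 → f/7.1 → f/8 → f/9 → f/10 → f/11 → f/13 → f/14.

f/14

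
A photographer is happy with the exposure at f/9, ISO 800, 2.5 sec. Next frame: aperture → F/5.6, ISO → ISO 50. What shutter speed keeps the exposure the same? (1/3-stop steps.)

Aperture: f/9 → f/8 → f/7.1 → f/6.3 → f/5.6 — 1 1/3 stops wider (brighter).
ISO: 800 → 640 → 500 → 400 → 320 → 250 → 200 → 160 → 125 → 100 → 80 → 64 → 50 — 4 stops lower (darker).
Net change so far: 2 2/3 stops darker. Offset with the shutter speed: 2.5 → 3.2 → 4 → 5 → 6 → 8 → 10 → 13 → 15.

15 s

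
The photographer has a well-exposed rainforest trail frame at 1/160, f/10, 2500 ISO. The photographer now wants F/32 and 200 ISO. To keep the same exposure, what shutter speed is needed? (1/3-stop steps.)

Aperture: f/10 → f/11 → f/13 → f/14 → f/16 → f/18 → f/20 → f/22 → f/25 → f/29 → f/32 — 3 1/3 stops stopped down (darker).
ISO: 2500 → 2000 → 1600 → 1250 → 1000 → 800 → 640 → 500 → 400 → 320 → 250 → 200 — 3 2/3 stops dropped (darker).
Net change so far: 7 stops darker. Offset with the shutter speed: 1/160 → 1/125 → 1/100 → 1/80 → 1/60 → 1/50 → 1/40 → 1/30 → 1/25 → 1/20 → 1/15 → 1/13 → 1/10 → 1/8 → 1/6 → 1/5 → 1/4 → 0.3 → 0.4 → 0.5 → 0.6 → 0.8.

0.8 s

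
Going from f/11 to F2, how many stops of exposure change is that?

f/11 → f/8 → f/5.6 → f/4 → f/2.8 → f/2 — count the steps: 5 stops.

5 stops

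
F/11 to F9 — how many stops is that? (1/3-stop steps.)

f/11 → f/10 → f/9 — count the steps: 2 third-stops = 2/3 stop.

2/3 stop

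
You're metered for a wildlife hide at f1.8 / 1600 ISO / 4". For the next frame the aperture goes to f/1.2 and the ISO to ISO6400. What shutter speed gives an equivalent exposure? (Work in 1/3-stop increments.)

0.5 s

Aperture: f/1.8 → f/1.6 → f/1.4 → f/1.2 — 1 stop larger aperture (brighter).
ISO: 1600 → 2000 → 2500 → 3200 → 4000 → 5000 → 6400 — 2 stops higher (brighter).
Net change so far: 3 stops brighter. Offset with the shutter speed: 4 → 3.2 → 2.5 → 2 → 1.6 → 1.3 → 1 → 0.8 → 0.6 → 0.5.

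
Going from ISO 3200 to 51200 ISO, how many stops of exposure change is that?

4 stops

3200 → 6400 → 12800 → 25600 → 51200 — count the steps: 4 stops.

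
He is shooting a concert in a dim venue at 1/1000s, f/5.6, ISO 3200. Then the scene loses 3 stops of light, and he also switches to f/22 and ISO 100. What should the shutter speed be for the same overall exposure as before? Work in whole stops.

Scene light: 3 stops darker.
Aperture: f/5.6 → f/8 → f/11 → f/16 → f/22 — 4 stops stopped down (darker).
ISO: 3200 → 1600 → 800 → 400 → 200 → 100 — 5 stops dropped (darker).
Net so far: 12 stops darker. Shutter speed: 1/1000 → 1/500 → 1/250 → 1/125 → 1/60 → 1/30 → 1/15 → 1/8 → 1/4 → 1/2 → 1 → 2 → 4.

4 s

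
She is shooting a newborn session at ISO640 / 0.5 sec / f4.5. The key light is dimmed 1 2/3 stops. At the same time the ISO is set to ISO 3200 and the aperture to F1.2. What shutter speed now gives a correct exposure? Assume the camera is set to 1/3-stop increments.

1/40s

Scene light: 1 2/3 stops darker.
ISO: 640 → 800 → 1000 → 1250 → 1600 → 2000 → 2500 → 3200 — 2 1/3 stops higher (brighter).
Aperture: f/4.5 → f/4 → f/3.5 → f/3.2 → f/2.8 → f/2.5 → f/2.2 → f/2 → f/1.8 → f/1.6 → f/1.4 → f/1.2 — 3 2/3 stops larger aperture (brighter).
Net so far: 4 1/3 stops brighter. Shutter speed: 0.5 → 0.4 → 0.3 → 1/4 → 1/5 → 1/6 → 1/8 → 1/10 → 1/13 → 1/15 → 1/20 → 1/25 → 1/30 → 1/40.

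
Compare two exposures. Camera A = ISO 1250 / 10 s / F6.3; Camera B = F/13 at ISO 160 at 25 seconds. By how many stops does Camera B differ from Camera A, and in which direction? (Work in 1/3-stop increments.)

Aperture: f/6.3 → f/7.1 → f/8 → f/9 → f/10 → f/11 → f/13 — 2 stops stopped down (darker).
Shutter speed: 10 → 13 → 15 → 20 → 25 — 1 1/3 stops slower (brighter).
ISO: 1250 → 1000 → 800 → 640 → 500 → 400 → 320 → 250 → 200 → 160 — 3 stops lower (darker).
Net: −2 +1 1/3 −3 = −3 2/3 stops.

3 2/3 stops darker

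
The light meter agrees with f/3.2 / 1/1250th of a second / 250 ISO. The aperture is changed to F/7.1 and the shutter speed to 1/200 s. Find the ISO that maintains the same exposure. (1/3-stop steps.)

ISO 200

Aperture: f/3.2 → f/3.5 → f/4 → f/4.5 → f/5 → f/5.6 → f/6.3 → f/7.1 — 2 1/3 stops stopped down (darker).
Shutter speed: 1/1250 → 1/1000 → 1/800 → 1/640 → 1/500 → 1/400 → 1/320 → 1/250 → 1/200 — 2 2/3 stops longer (brighter).
Net change so far: 1/3 stop brighter. Offset with the ISO: 250 → 200.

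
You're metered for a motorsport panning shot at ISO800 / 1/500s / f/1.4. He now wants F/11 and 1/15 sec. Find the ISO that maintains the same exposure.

ISO 1600

Aperture: f/1.4 → f/2 → f/2.8 → f/4 → f/5.6 → f/8 → f/11 — 6 stops narrower (darker).
Shutter speed: 1/500 → 1/250 → 1/125 → 1/60 → 1/30 → 1/15 — 5 stops slower (brighter).
Net change so far: 1 stop darker. Offset with the ISO: 800 → 1600.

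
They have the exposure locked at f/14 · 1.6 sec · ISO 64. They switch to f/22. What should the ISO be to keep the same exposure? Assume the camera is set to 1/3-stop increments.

Aperture: f/14 → f/16 → f/18 → f/20 → f/22 — 1 1/3 stops narrower (darker).
Need 1 1/3 stops brighter from the ISO: 64 → 80 → 100 → 125 → 160.

ISO 160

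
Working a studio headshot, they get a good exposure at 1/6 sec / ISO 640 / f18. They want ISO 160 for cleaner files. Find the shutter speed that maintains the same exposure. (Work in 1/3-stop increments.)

0.6 s

ISO: 640 → 500 → 400 → 320 → 250 → 200 → 160 — 2 stops dropped (darker).
Need 2 stops brighter from the shutter speed: 1/6 → 1/5 → 1/4 → 0.3 → 0.4 → 0.5 → 0.6.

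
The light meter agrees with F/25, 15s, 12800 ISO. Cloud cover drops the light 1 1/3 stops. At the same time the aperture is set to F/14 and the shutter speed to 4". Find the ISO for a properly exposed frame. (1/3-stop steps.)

ISO 40000

Scene light: 1 1/3 stops darker.
Aperture: f/25 → f/22 → f/20 → f/18 → f/16 → f/14 — 1 2/3 stops opened up (brighter).
Shutter speed: 15 → 13 → 10 → 8 → 6 → 5 → 4 — 2 stops faster (darker).
Net so far: 1 2/3 stops darker. ISO: 12800 → 16000 → 20000 → 25600 → 32000 → 40000.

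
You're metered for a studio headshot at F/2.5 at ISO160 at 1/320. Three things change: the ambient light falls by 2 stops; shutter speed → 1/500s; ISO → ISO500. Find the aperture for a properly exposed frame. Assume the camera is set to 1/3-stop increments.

f/1.8

Scene light: 2 stops darker.
Shutter speed: 1/320 → 1/400 → 1/500 — 2/3 stop shorter (darker).
ISO: 160 → 200 → 250 → 320 → 400 → 500 — 1 2/3 stops raised (brighter).
Net so far: 1 stop darker. Aperture: f/2.5 → f/2.2 → f/2 → f/1.8.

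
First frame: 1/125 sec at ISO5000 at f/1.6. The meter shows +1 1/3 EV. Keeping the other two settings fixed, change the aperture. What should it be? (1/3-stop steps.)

Overexposed by 1 1/3 stops → need 1 1/3 stops darker.
Aperture: f/1.6 → f/1.8 → f/2 → f/2.2 → f/2.5.

f/2.5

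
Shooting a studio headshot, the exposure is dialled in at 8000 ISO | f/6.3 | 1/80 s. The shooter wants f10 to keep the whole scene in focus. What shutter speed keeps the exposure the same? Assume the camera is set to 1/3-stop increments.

1/30s

Aperture: f/6.3 → f/7.1 → f/8 → f/9 → f/10 — 1 1/3 stops stopped down (darker).
Need 1 1/3 stops brighter from the shutter speed: 1/80 → 1/60 → 1/50 → 1/40 → 1/30.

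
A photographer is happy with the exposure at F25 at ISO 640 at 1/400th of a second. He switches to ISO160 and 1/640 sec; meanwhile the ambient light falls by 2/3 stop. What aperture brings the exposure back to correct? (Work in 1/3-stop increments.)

f/8

Scene light: 2/3 stop darker.
ISO: 640 → 500 → 400 → 320 → 250 → 200 → 160 — 2 stops dropped (darker).
Shutter speed: 1/400 → 1/500 → 1/640 — 2/3 stop faster (darker).
Net so far: 3 1/3 stops darker. Aperture: f/25 → f/22 → f/20 → f/18 → f/16 → f/14 → f/13 → f/11 → f/10 → f/9 → f/8.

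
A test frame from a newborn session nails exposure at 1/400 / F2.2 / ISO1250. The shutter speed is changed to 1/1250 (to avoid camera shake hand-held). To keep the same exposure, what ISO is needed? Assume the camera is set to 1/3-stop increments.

ISO 4000

Shutter speed: 1/400 → 1/500 → 1/640 → 1/800 → 1/1000 → 1/1250 — 1 2/3 stops faster (darker).
Need 1 2/3 stops brighter from the ISO: 1250 → 1600 → 2000 → 2500 → 3200 → 4000.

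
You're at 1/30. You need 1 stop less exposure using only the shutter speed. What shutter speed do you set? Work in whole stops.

1/60s

Shutter speed: 1/30 → 1/60 — 1 stop shorter (darker).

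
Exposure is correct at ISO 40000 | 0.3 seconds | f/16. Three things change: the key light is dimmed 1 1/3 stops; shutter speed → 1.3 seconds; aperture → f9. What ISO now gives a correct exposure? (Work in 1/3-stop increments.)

ISO 8000

Scene light: 1 1/3 stops darker.
Shutter speed: 0.3 → 0.4 → 0.5 → 0.6 → 0.8 → 1 → 1.3 — 2 stops longer (brighter).
Aperture: f/16 → f/14 → f/13 → f/11 → f/10 → f/9 — 1 2/3 stops wider (brighter).
Net so far: 2 1/3 stops brighter. ISO: 40000 → 32000 → 25600 → 20000 → 16000 → 12800 → 10000 → 8000.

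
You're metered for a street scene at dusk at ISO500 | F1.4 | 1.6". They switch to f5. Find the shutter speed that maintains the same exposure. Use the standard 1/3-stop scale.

20 s

Aperture: f/1.4 → f/1.6 → f/1.8 → f/2 → f/2.2 → f/2.5 → f/2.8 → f/3.2 → f/3.5 → f/4 → f/4.5 → f/5 — 3 2/3 stops stopped down (darker).
Need 3 2/3 stops brighter from the shutter speed: 1.6 → 2 → 2.5 → 3.2 → 4 → 5 → 6 → 8 → 10 → 13 → 15 → 20.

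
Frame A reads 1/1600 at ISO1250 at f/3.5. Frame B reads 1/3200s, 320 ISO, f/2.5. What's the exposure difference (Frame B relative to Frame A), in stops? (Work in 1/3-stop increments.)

2 stops darker

Aperture: f/3.5 → f/3.2 → f/2.8 → f/2.5 — 1 stop larger aperture (brighter).
Shutter speed: 1/1600 → 1/2000 → 1/2500 → 1/3200 — 1 stop shorter (darker).
ISO: 1250 → 1000 → 800 → 640 → 500 → 400 → 320 — 2 stops lower (darker).
Net: +1 −1 −2 = −2 stops.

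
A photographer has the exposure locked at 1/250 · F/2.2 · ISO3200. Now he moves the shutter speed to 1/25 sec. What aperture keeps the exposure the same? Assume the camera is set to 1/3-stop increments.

f/7.1

Shutter speed: 1/250 → 1/200 → 1/160 → 1/125 → 1/100 → 1/80 → 1/60 → 1/50 → 1/40 → 1/30 → 1/25 — 3 1/3 stops slower (brighter).
Need 3 1/3 stops darker from the aperture: f/2.2 → f/2.5 → f/2.8 → f/3.2 → f/3.5 → f/4 → f/4.5 → f/5 → f/5.6 → f/6.3 → f/7.1.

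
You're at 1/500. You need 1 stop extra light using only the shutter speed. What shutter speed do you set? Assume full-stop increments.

1/250s

Shutter speed: 1/500 → 1/250 — 1 stop slower (brighter).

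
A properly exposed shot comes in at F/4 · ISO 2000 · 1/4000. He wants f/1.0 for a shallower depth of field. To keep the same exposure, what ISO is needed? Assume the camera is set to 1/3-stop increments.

Aperture: f/4 → f/3.5 → f/3.2 → f/2.8 → f/2.5 → f/2.2 → f/2 → f/1.8 → f/1.6 → f/1.4 → f/1.2 → f/1.1 → f/1.0 — 4 stops larger aperture (brighter).
Need 4 stops darker from the ISO: 2000 → 1600 → 1250 → 1000 → 800 → 640 → 500 → 400 → 320 → 250 → 200 → 160 → 125.

ISO 125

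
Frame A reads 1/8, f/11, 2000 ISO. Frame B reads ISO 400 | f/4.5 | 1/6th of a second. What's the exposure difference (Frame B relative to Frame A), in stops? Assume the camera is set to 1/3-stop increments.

2/3 stop brighter

Aperture: f/11 → f/10 → f/9 → f/8 → f/7.1 → f/6.3 → f/5.6 → f/5 → f/4.5 — 2 2/3 stops opened up (brighter).
Shutter speed: 1/8 → 1/6 — 1/3 stop slower (brighter).
ISO: 2000 → 1600 → 1250 → 1000 → 800 → 640 → 500 → 400 — 2 1/3 stops lower (darker).
Net: +2 2/3 +1/3 −2 1/3 = +2/3 stops.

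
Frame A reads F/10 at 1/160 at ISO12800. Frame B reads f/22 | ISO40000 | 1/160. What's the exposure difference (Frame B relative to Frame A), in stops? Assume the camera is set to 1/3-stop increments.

Aperture: f/10 → f/11 → f/13 → f/14 → f/16 → f/18 → f/20 → f/22 — 2 1/3 stops stopped down (darker).
Shutter speed: unchanged.
ISO: 12800 → 16000 → 20000 → 25600 → 32000 → 40000 — 1 2/3 stops higher (brighter).
Net: −2 1/3 +1 2/3 = −2/3 stops.

2/3 stop darker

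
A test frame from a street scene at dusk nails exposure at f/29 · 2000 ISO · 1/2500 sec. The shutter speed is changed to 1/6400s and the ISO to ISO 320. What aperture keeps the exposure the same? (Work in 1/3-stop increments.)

f/7.1

Shutter speed: 1/2500 → 1/3200 → 1/4000 → 1/5000 → 1/6400 — 1 1/3 stops faster (darker).
ISO: 2000 → 1600 → 1250 → 1000 → 800 → 640 → 500 → 400 → 320 — 2 2/3 stops lower (darker).
Net change so far: 4 stops darker. Offset with the aperture: f/29 → f/25 → f/22 → f/20 → f/18 → f/16 → f/14 → f/13 → f/11 → f/10 → f/9 → f/8 → f/7.1.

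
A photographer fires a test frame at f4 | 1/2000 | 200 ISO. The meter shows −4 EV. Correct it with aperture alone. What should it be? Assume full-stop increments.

f/1.0

Underexposed by 4 stops → need 4 stops brighter.
Aperture: f/4 → f/2.8 → f/2 → f/1.4 → f/1.0.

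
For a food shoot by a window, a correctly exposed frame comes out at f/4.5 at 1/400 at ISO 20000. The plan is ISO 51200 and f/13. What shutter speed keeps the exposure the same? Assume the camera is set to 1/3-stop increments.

ISO: 20000 → 25600 → 32000 → 40000 → 51200 — 1 1/3 stops raised (brighter).
Aperture: f/4.5 → f/5 → f/5.6 → f/6.3 → f/7.1 → f/8 → f/9 → f/10 → f/11 → f/13 — 3 stops narrower (darker).
Net change so far: 1 2/3 stops darker. Offset with the shutter speed: 1/400 → 1/320 → 1/250 → 1/200 → 1/160 → 1/125.

1/125s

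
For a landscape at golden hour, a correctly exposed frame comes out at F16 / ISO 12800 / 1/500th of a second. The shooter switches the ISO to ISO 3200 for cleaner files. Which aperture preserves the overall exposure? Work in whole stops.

f/8

ISO: 12800 → 6400 → 3200 — 2 stops lower (darker).
Need 2 stops brighter from the aperture: f/16 → f/11 → f/8.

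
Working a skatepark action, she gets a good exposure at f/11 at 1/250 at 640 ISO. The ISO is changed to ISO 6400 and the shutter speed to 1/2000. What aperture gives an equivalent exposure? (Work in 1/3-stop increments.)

ISO: 640 → 800 → 1000 → 1250 → 1600 → 2000 → 2500 → 3200 → 4000 → 5000 → 6400 — 3 1/3 stops raised (brighter).
Shutter speed: 1/250 → 1/320 → 1/400 → 1/500 → 1/640 → 1/800 → 1/1000 → 1/1250 → 1/1600 → 1/2000 — 3 stops faster (darker).
Net change so far: 1/3 stop brighter. Offset with the aperture: f/11 → f/13.

f/13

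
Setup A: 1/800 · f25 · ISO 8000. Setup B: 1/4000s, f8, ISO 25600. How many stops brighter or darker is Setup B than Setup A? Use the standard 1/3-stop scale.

Aperture: f/25 → f/22 → f/20 → f/18 → f/16 → f/14 → f/13 → f/11 → f/10 → f/9 → f/8 — 3 1/3 stops wider (brighter).
Shutter speed: 1/800 → 1/1000 → 1/1250 → 1/1600 → 1/2000 → 1/2500 → 1/3200 → 1/4000 — 2 1/3 stops shorter (darker).
ISO: 8000 → 10000 → 12800 → 16000 → 20000 → 25600 — 1 2/3 stops raised (brighter).
Net: +3 1/3 −2 1/3 +1 2/3 = +2 2/3 stops.

2 2/3 stops brighter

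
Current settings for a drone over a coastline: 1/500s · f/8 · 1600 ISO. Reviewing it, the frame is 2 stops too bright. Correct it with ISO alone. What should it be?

ISO 400

Overexposed by 2 stops → need 2 stops darker.
ISO: 1600 → 800 → 400.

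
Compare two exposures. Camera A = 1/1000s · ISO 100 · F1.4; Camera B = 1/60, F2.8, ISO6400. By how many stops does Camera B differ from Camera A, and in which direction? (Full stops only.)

8 stops brighter

Aperture: f/1.4 → f/2 → f/2.8 — 2 stops smaller aperture (darker).
Shutter speed: 1/1000 → 1/500 → 1/250 → 1/125 → 1/60 — 4 stops longer (brighter).
ISO: 100 → 200 → 400 → 800 → 1600 → 3200 → 6400 — 6 stops higher (brighter).
Net: −2 +4 +6 = +8 stops.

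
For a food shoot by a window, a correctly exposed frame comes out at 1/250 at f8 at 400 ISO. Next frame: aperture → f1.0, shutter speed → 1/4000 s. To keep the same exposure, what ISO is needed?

Aperture: f/8 → f/5.6 → f/4 → f/2.8 → f/2 → f/1.4 → f/1.0 — 6 stops opened up (brighter).
Shutter speed: 1/250 → 1/500 → 1/1000 → 1/2000 → 1/4000 — 4 stops shorter (darker).
Net change so far: 2 stops brighter. Offset with the ISO: 400 → 200 → 100.

ISO 100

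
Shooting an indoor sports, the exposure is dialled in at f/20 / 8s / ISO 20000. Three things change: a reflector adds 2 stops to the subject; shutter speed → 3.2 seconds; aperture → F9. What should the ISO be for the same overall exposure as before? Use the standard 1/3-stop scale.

Scene light: 2 stops brighter.
Shutter speed: 8 → 6 → 5 → 4 → 3.2 — 1 1/3 stops shorter (darker).
Aperture: f/20 → f/18 → f/16 → f/14 → f/13 → f/11 → f/10 → f/9 — 2 1/3 stops larger aperture (brighter).
Net so far: 3 stops brighter. ISO: 20000 → 16000 → 12800 → 10000 → 8000 → 6400 → 5000 → 4000 → 3200 → 2500.

ISO 2500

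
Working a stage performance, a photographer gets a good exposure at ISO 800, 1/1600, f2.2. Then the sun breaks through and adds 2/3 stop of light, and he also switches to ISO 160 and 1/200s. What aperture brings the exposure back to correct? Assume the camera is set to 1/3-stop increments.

Scene light: 2/3 stop brighter.
ISO: 800 → 640 → 500 → 400 → 320 → 250 → 200 → 160 — 2 1/3 stops dropped (darker).
Shutter speed: 1/1600 → 1/1250 → 1/1000 → 1/800 → 1/640 → 1/500 → 1/400 → 1/320 → 1/250 → 1/200 — 3 stops longer (brighter).
Net so far: 1 1/3 stops brighter. Aperture: f/2.2 → f/2.5 → f/2.8 → f/3.2 → f/3.5.

f/3.5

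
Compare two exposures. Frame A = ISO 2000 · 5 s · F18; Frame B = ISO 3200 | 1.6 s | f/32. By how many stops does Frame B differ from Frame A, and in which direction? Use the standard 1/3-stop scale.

2 2/3 stops darker

Aperture: f/18 → f/20 → f/22 → f/25 → f/29 → f/32 — 1 2/3 stops stopped down (darker).
Shutter speed: 5 → 4 → 3.2 → 2.5 → 2 → 1.6 — 1 2/3 stops shorter (darker).
ISO: 2000 → 2500 → 3200 — 2/3 stop raised (brighter).
Net: −1 2/3 −1 2/3 +2/3 = −2 2/3 stops.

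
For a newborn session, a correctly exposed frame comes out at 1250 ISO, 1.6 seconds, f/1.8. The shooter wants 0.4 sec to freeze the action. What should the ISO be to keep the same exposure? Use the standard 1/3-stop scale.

Shutter speed: 1.6 → 1.3 → 1 → 0.8 → 0.6 → 0.5 → 0.4 — 2 stops faster (darker).
Need 2 stops brighter from the ISO: 1250 → 1600 → 2000 → 2500 → 3200 → 4000 → 5000.

ISO 5000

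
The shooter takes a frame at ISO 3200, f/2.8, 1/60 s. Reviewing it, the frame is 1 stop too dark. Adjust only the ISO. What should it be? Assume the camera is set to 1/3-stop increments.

ISO 6400

Underexposed by 1 stop → need 1 stop brighter.
ISO: 3200 → 4000 → 5000 → 6400.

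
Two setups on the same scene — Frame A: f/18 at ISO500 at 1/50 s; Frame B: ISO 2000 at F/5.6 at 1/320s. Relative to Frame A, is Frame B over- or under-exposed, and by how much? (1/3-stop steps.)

Aperture: f/18 → f/16 → f/14 → f/13 → f/11 → f/10 → f/9 → f/8 → f/7.1 → f/6.3 → f/5.6 — 3 1/3 stops opened up (brighter).
Shutter speed: 1/50 → 1/60 → 1/80 → 1/100 → 1/125 → 1/160 → 1/200 → 1/250 → 1/320 — 2 2/3 stops shorter (darker).
ISO: 500 → 640 → 800 → 1000 → 1250 → 1600 → 2000 — 2 stops higher (brighter).
Net: +3 1/3 −2 2/3 +2 = +2 2/3 stops.

2 2/3 stops brighter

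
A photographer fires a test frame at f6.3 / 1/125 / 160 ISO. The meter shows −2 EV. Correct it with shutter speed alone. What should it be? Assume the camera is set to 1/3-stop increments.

Underexposed by 2 stops → need 2 stops brighter.
Shutter speed: 1/125 → 1/100 → 1/80 → 1/60 → 1/50 → 1/40 → 1/30.

1/30s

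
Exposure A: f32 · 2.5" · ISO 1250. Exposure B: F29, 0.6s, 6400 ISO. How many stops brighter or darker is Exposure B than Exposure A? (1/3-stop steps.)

2/3 stop brighter

Aperture: f/32 → f/29 — 1/3 stop larger aperture (brighter).
Shutter speed: 2.5 → 2 → 1.6 → 1.3 → 1 → 0.8 → 0.6 — 2 stops faster (darker).
ISO: 1250 → 1600 → 2000 → 2500 → 3200 → 4000 → 5000 → 6400 — 2 1/3 stops raised (brighter).
Net: +1/3 −2 +2 1/3 = +2/3 stops.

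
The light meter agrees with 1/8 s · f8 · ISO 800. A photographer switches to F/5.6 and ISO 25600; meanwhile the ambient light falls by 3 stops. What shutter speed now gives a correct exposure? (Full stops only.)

1/60s

Scene light: 3 stops darker.
Aperture: f/8 → f/5.6 — 1 stop larger aperture (brighter).
ISO: 800 → 1600 → 3200 → 6400 → 12800 → 25600 — 5 stops raised (brighter).
Net so far: 3 stops brighter. Shutter speed: 1/8 → 1/15 → 1/30 → 1/60.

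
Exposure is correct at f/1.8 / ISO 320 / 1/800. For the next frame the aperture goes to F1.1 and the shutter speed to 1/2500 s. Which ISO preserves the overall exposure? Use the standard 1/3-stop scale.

Aperture: f/1.8 → f/1.6 → f/1.4 → f/1.2 → f/1.1 — 1 1/3 stops larger aperture (brighter).
Shutter speed: 1/800 → 1/1000 → 1/1250 → 1/1600 → 1/2000 → 1/2500 — 1 2/3 stops faster (darker).
Net change so far: 1/3 stop darker. Offset with the ISO: 320 → 400.

ISO 400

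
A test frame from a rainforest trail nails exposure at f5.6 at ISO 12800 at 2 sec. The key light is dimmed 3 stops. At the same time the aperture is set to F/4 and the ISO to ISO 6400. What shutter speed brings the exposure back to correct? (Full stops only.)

15 s

Scene light: 3 stops darker.
Aperture: f/5.6 → f/4 — 1 stop larger aperture (brighter).
ISO: 12800 → 6400 — 1 stop lower (darker).
Net so far: 3 stops darker. Shutter speed: 2 → 4 → 8 → 15.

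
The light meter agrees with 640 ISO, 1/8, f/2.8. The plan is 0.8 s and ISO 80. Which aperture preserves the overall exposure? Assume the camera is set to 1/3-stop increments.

Shutter speed: 1/8 → 1/6 → 1/5 → 1/4 → 0.3 → 0.4 → 0.5 → 0.6 → 0.8 — 2 2/3 stops longer (brighter).
ISO: 640 → 500 → 400 → 320 → 250 → 200 → 160 → 125 → 100 → 80 — 3 stops dropped (darker).
Net change so far: 1/3 stop darker. Offset with the aperture: f/2.8 → f/2.5.

f/2.5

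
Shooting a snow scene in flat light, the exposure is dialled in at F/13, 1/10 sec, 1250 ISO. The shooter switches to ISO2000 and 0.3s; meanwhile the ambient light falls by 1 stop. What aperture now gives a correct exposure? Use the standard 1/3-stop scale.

Scene light: 1 stop darker.
ISO: 1250 → 1600 → 2000 — 2/3 stop higher (brighter).
Shutter speed: 1/10 → 1/8 → 1/6 → 1/5 → 1/4 → 0.3 — 1 2/3 stops slower (brighter).
Net so far: 1 1/3 stops brighter. Aperture: f/13 → f/14 → f/16 → f/18 → f/20.

f/20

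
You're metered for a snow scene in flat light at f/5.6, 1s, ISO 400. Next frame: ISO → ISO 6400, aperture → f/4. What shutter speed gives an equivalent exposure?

ISO: 400 → 800 → 1600 → 3200 → 6400 — 4 stops higher (brighter).
Aperture: f/5.6 → f/4 — 1 stop opened up (brighter).
Net change so far: 5 stops brighter. Offset with the shutter speed: 1 → 1/2 → 1/4 → 1/8 → 1/15 → 1/30.

1/30s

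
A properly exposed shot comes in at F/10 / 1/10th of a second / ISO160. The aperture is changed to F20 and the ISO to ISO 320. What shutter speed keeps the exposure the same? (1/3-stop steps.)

1/5s

Aperture: f/10 → f/11 → f/13 → f/14 → f/16 → f/18 → f/20 — 2 stops smaller aperture (darker).
ISO: 160 → 200 → 250 → 320 — 1 stop raised (brighter).
Net change so far: 1 stop darker. Offset with the shutter speed: 1/10 → 1/8 → 1/6 → 1/5.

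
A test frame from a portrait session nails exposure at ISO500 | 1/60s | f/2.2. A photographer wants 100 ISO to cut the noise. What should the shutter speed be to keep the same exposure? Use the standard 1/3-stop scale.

ISO: 500 → 400 → 320 → 250 → 200 → 160 → 125 → 100 — 2 1/3 stops dropped (darker).
Need 2 1/3 stops brighter from the shutter speed: 1/60 → 1/50 → 1/40 → 1/30 → 1/25 → 1/20 → 1/15 → 1/13.

1/13s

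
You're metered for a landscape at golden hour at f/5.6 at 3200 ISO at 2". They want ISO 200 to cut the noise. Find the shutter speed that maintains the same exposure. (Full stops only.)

ISO: 3200 → 1600 → 800 → 400 → 200 — 4 stops lower (darker).
Need 4 stops brighter from the shutter speed: 2 → 4 → 8 → 15 → 30.

30 s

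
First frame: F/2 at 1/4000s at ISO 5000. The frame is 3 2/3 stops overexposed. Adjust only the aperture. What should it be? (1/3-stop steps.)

Overexposed by 3 2/3 stops → need 3 2/3 stops darker.
Aperture: f/2 → f/2.2 → f/2.5 → f/2.8 → f/3.2 → f/3.5 → f/4 → f/4.5 → f/5 → f/5.6 → f/6.3 → f/7.1.

f/7.1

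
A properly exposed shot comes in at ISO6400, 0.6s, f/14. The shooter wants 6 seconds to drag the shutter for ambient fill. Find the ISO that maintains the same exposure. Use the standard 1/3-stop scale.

Shutter speed: 0.6 → 0.8 → 1 → 1.3 → 1.6 → 2 → 2.5 → 3.2 → 4 → 5 → 6 — 3 1/3 stops longer (brighter).
Need 3 1/3 stops darker from the ISO: 6400 → 5000 → 4000 → 3200 → 2500 → 2000 → 1600 → 1250 → 1000 → 800 → 640.

ISO 640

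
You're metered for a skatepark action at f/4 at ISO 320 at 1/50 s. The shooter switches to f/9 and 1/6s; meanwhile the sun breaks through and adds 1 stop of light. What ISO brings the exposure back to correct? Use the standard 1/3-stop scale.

Scene light: 1 stop brighter.
Aperture: f/4 → f/4.5 → f/5 → f/5.6 → f/6.3 → f/7.1 → f/8 → f/9 — 2 1/3 stops smaller aperture (darker).
Shutter speed: 1/50 → 1/40 → 1/30 → 1/25 → 1/20 → 1/15 → 1/13 → 1/10 → 1/8 → 1/6 — 3 stops longer (brighter).
Net so far: 1 2/3 stops brighter. ISO: 320 → 250 → 200 → 160 → 125 → 100.

ISO 100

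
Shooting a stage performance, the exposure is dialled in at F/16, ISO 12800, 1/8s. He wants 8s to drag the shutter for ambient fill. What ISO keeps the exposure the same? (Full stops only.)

Shutter speed: 1/8 → 1/4 → 1/2 → 1 → 2 → 4 → 8 — 6 stops slower (brighter).
Need 6 stops darker from the ISO: 12800 → 6400 → 3200 → 1600 → 800 → 400 → 200.

ISO 200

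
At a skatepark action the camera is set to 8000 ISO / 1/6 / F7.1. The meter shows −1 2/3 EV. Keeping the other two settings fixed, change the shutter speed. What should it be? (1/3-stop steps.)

Underexposed by 1 2/3 stops → need 1 2/3 stops brighter.
Shutter speed: 1/6 → 1/5 → 1/4 → 0.3 → 0.4 → 0.5.

0.5 s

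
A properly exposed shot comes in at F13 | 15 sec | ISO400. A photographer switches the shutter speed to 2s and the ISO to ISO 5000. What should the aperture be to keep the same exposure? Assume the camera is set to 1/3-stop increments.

Shutter speed: 15 → 13 → 10 → 8 → 6 → 5 → 4 → 3.2 → 2.5 → 2 — 3 stops faster (darker).
ISO: 400 → 500 → 640 → 800 → 1000 → 1250 → 1600 → 2000 → 2500 → 3200 → 4000 → 5000 — 3 2/3 stops raised (brighter).
Net change so far: 2/3 stop brighter. Offset with the aperture: f/13 → f/14 → f/16.

f/16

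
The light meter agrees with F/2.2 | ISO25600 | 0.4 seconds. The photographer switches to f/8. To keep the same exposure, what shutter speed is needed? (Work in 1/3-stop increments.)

5 s

Aperture: f/2.2 → f/2.5 → f/2.8 → f/3.2 → f/3.5 → f/4 → f/4.5 → f/5 → f/5.6 → f/6.3 → f/7.1 → f/8 — 3 2/3 stops smaller aperture (darker).
Need 3 2/3 stops brighter from the shutter speed: 0.4 → 0.5 → 0.6 → 0.8 → 1 → 1.3 → 1.6 → 2 → 2.5 → 3.2 → 4 → 5.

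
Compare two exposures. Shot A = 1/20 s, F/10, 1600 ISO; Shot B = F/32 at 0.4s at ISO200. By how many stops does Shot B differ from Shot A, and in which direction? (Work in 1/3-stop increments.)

Aperture: f/10 → f/11 → f/13 → f/14 → f/16 → f/18 → f/20 → f/22 → f/25 → f/29 → f/32 — 3 1/3 stops smaller aperture (darker).
Shutter speed: 1/20 → 1/15 → 1/13 → 1/10 → 1/8 → 1/6 → 1/5 → 1/4 → 0.3 → 0.4 — 3 stops slower (brighter).
ISO: 1600 → 1250 → 1000 → 800 → 640 → 500 → 400 → 320 → 250 → 200 — 3 stops dropped (darker).
Net: −3 1/3 +3 −3 = −3 1/3 stops.

3 1/3 stops darker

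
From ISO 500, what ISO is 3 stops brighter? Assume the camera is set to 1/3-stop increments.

ISO 4000

ISO: 500 → 640 → 800 → 1000 → 1250 → 1600 → 2000 → 2500 → 3200 → 4000 — 3 stops higher (brighter).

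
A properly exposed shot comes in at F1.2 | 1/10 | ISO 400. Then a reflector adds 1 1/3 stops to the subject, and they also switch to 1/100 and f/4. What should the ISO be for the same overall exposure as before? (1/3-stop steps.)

ISO 16000

Scene light: 1 1/3 stops brighter.
Shutter speed: 1/10 → 1/13 → 1/15 → 1/20 → 1/25 → 1/30 → 1/40 → 1/50 → 1/60 → 1/80 → 1/100 — 3 1/3 stops shorter (darker).
Aperture: f/1.2 → f/1.4 → f/1.6 → f/1.8 → f/2 → f/2.2 → f/2.5 → f/2.8 → f/3.2 → f/3.5 → f/4 — 3 1/3 stops stopped down (darker).
Net so far: 5 1/3 stops darker. ISO: 400 → 500 → 640 → 800 → 1000 → 1250 → 1600 → 2000 → 2500 → 3200 → 4000 → 5000 → 6400 → 8000 → 10000 → 12800 → 16000.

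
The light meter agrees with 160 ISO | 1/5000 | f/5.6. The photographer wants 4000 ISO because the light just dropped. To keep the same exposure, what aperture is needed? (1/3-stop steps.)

ISO: 160 → 200 → 250 → 320 → 400 → 500 → 640 → 800 → 1000 → 1250 → 1600 → 2000 → 2500 → 3200 → 4000 — 4 2/3 stops higher (brighter).
Need 4 2/3 stops darker from the aperture: f/5.6 → f/6.3 → f/7.1 → f/8 → f/9 → f/10 → f/11 → f/13 → f/14 → f/16 → f/18 → f/20 → f/22 → f/25 → f/29.

f/29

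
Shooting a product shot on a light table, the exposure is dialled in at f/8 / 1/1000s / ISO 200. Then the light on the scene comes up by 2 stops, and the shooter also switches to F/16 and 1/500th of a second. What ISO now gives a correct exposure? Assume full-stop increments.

Scene light: 2 stops brighter.
Aperture: f/8 → f/11 → f/16 — 2 stops stopped down (darker).
Shutter speed: 1/1000 → 1/500 — 1 stop slower (brighter).
Net so far: 1 stop brighter. ISO: 200 → 100.

ISO 100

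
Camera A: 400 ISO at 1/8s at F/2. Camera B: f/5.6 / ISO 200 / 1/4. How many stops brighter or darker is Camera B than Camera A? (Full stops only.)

Aperture: f/2 → f/2.8 → f/4 → f/5.6 — 3 stops smaller aperture (darker).
Shutter speed: 1/8 → 1/4 — 1 stop slower (brighter).
ISO: 400 → 200 — 1 stop dropped (darker).
Net: −3 +1 −1 = −3 stops.

3 stops darker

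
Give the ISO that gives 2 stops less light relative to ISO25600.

ISO: 25600 → 12800 → 6400 — 2 stops dropped (darker).

ISO 6400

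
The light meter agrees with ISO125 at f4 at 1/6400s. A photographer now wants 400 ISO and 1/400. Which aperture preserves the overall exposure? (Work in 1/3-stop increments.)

f/29

ISO: 125 → 160 → 200 → 250 → 320 → 400 — 1 2/3 stops higher (brighter).
Shutter speed: 1/6400 → 1/5000 → 1/4000 → 1/3200 → 1/2500 → 1/2000 → 1/1600 → 1/1250 → 1/1000 → 1/800 → 1/640 → 1/500 → 1/400 — 4 stops longer (brighter).
Net change so far: 5 2/3 stops brighter. Offset with the aperture: f/4 → f/4.5 → f/5 → f/5.6 → f/6.3 → f/7.1 → f/8 → f/9 → f/10 → f/11 → f/13 → f/14 → f/16 → f/18 → f/20 → f/22 → f/25 → f/29.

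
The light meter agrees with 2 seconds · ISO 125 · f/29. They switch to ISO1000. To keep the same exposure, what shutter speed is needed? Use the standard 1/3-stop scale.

ISO: 125 → 160 → 200 → 250 → 320 → 400 → 500 → 640 → 800 → 1000 — 3 stops raised (brighter).
Need 3 stops darker from the shutter speed: 2 → 1.6 → 1.3 → 1 → 0.8 → 0.6 → 0.5 → 0.4 → 0.3 → 1/4.

1/4s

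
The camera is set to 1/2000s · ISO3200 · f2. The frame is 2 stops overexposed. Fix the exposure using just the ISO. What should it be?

ISO 800

Overexposed by 2 stops → need 2 stops darker.
ISO: 3200 → 1600 → 800.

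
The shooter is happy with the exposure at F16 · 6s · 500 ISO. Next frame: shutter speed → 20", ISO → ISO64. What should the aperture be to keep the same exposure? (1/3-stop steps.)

Shutter speed: 6 → 8 → 10 → 13 → 15 → 20 — 1 2/3 stops longer (brighter).
ISO: 500 → 400 → 320 → 250 → 200 → 160 → 125 → 100 → 80 → 64 — 3 stops lower (darker).
Net change so far: 1 1/3 stops darker. Offset with the aperture: f/16 → f/14 → f/13 → f/11 → f/10.

f/10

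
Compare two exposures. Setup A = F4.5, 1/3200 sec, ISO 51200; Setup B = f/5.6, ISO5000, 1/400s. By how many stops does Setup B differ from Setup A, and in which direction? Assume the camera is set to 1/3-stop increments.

Aperture: f/4.5 → f/5 → f/5.6 — 2/3 stop smaller aperture (darker).
Shutter speed: 1/3200 → 1/2500 → 1/2000 → 1/1600 → 1/1250 → 1/1000 → 1/800 → 1/640 → 1/500 → 1/400 — 3 stops longer (brighter).
ISO: 51200 → 40000 → 32000 → 25600 → 20000 → 16000 → 12800 → 10000 → 8000 → 6400 → 5000 — 3 1/3 stops lower (darker).
Net: −2/3 +3 −3 1/3 = −1 stop.

1 stop darker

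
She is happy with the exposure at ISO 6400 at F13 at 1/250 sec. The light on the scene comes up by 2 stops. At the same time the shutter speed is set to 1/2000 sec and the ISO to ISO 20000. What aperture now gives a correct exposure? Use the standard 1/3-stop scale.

Scene light: 2 stops brighter.
Shutter speed: 1/250 → 1/320 → 1/400 → 1/500 → 1/640 → 1/800 → 1/1000 → 1/1250 → 1/1600 → 1/2000 — 3 stops faster (darker).
ISO: 6400 → 8000 → 10000 → 12800 → 16000 → 20000 — 1 2/3 stops higher (brighter).
Net so far: 2/3 stop brighter. Aperture: f/13 → f/14 → f/16.

f/16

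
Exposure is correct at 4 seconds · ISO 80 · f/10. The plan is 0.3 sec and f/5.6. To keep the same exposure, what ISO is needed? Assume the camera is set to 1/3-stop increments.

ISO 320

Shutter speed: 4 → 3.2 → 2.5 → 2 → 1.6 → 1.3 → 1 → 0.8 → 0.6 → 0.5 → 0.4 → 0.3 — 3 2/3 stops shorter (darker).
Aperture: f/10 → f/9 → f/8 → f/7.1 → f/6.3 → f/5.6 — 1 2/3 stops opened up (brighter).
Net change so far: 2 stops darker. Offset with the ISO: 80 → 100 → 125 → 160 → 200 → 250 → 320.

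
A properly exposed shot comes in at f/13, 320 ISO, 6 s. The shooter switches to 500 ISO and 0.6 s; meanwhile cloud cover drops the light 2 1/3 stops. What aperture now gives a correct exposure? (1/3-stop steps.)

Scene light: 2 1/3 stops darker.
ISO: 320 → 400 → 500 — 2/3 stop raised (brighter).
Shutter speed: 6 → 5 → 4 → 3.2 → 2.5 → 2 → 1.6 → 1.3 → 1 → 0.8 → 0.6 — 3 1/3 stops shorter (darker).
Net so far: 5 stops darker. Aperture: f/13 → f/11 → f/10 → f/9 → f/8 → f/7.1 → f/6.3 → f/5.6 → f/5 → f/4.5 → f/4 → f/3.5 → f/3.2 → f/2.8 → f/2.5 → f/2.2.

f/2.2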